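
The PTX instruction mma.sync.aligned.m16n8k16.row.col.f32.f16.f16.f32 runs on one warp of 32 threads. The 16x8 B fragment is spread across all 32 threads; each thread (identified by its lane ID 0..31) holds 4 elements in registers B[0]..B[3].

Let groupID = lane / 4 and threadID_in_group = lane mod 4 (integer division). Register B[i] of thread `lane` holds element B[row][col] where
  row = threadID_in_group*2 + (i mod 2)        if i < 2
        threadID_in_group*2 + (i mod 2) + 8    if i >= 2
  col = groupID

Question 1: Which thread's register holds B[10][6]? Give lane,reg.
25,2

c=6⇒gr=6  r=10⇒Rb=1,th=1,odd=0
L=6*4+1=25  i=1*2+0=2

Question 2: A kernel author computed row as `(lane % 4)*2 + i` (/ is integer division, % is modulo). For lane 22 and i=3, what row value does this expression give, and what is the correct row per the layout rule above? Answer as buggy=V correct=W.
`(lane % 4)*2 + i`[22,3]→7
L=22→G=22>>2=5, T=22&3=2
[3]→row 2·2+1+8=13  col G=5
row: 7 vs 13

buggy=7 correct=13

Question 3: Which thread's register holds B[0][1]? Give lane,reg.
4,0

c=1->g=1  r=0->rb=0,t=0,b0=0
L=1*4+0=4  i=0*2+0=0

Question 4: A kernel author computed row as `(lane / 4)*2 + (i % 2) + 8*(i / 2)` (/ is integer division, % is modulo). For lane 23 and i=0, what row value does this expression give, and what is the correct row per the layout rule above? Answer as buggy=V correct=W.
buggy=10 correct=6

`(lane / 4)*2 + (i % 2) + 8*(i / 2)`[23,0]->10
lane 23: g=5 (23/4), t=3 (23%4)
i=0: r=3*2+0+0=6, c=g=5
row: 10 vs 6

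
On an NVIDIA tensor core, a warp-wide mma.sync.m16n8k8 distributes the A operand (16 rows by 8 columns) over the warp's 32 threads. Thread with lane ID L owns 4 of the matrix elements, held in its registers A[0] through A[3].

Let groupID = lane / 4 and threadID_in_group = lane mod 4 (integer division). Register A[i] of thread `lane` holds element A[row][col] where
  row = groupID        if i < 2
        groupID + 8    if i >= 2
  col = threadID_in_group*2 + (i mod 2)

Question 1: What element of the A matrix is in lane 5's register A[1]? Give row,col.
1,3

5: gid=1,tid=1
[1] (1+0,1*2+1) = (1,3)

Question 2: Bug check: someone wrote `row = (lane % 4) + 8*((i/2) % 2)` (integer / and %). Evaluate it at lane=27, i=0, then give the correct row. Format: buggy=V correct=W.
`(lane % 4) + 8*((i/2) % 2)`[27,0]->3
L=27->gid=27>>2=6, tid=27&3=3
[0]->row 6+0=6  col 3·2+0=6
row: 3 vs 6

buggy=3 correct=6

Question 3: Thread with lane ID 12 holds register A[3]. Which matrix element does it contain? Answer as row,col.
lane 12->12/4=3, 12 mod 4=0
i=3  r:3+8->11  c:2·0+1->1

11,1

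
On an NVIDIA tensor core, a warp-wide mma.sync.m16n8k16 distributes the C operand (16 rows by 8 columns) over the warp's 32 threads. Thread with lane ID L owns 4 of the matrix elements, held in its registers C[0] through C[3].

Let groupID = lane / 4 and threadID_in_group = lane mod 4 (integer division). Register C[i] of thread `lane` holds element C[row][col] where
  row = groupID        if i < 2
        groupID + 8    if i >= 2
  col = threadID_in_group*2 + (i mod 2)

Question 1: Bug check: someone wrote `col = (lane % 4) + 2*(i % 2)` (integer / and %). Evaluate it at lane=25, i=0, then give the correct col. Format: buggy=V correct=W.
buggy=1 correct=2

`(lane % 4) + 2*(i % 2)`[25,0]=>1
lane 25: grp=6 (25/4), tig=1 (25%4)
i=0: r=6+0=6, c=1*2+0=2
col: 1 vs 2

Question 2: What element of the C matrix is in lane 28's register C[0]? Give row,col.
lane 28: G=7 (28/4), T=0 (28%4)
i=0: r=7+0=7, c=0*2+0=0

7,0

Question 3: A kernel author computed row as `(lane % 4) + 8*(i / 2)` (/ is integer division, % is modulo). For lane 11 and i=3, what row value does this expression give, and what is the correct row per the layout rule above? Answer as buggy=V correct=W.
`(lane % 4) + 8*(i / 2)`[11,3]=>11
L=11=>grp=11>>2=2, tig=11&3=3
[3]=>row 2+8=10  col 3·2+1=7
row: 11 vs 10

buggy=11 correct=10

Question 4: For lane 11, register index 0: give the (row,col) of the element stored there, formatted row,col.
lane 11→11/4=2, 11 mod 4=3
i=0  r:2+0→2  c:2·3+0→6

2,6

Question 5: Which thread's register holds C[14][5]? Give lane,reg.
26,3

r=14->g=6,rb=1  c=5->t=2,b0=1
L=6*4+2=26  i=1*2+1=3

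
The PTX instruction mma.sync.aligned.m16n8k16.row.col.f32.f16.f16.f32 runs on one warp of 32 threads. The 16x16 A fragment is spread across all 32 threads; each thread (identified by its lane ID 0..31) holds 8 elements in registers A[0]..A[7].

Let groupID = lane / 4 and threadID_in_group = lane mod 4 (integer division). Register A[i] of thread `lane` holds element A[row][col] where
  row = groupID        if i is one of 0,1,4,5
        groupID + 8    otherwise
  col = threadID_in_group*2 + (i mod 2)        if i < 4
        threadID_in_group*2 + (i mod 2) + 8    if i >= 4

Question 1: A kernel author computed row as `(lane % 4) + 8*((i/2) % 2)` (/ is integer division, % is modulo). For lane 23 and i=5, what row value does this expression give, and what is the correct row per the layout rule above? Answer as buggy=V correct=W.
`(lane % 4) + 8*((i/2) % 2)`[23,5]⇒3
lane 23⇒23/4=5, 23 mod 4=3
i=5  r:5+0⇒5  c:2·3+1+8⇒15
row: 3 vs 5

buggy=3 correct=5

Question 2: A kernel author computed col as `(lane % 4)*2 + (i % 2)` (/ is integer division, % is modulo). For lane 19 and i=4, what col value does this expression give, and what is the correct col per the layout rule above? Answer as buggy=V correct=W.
`(lane % 4)*2 + (i % 2)`[19,4]→6
lane 19: G=4 (19/4), T=3 (19%4)
i=4: r=4+0=4, c=3*2+0+8=14
col: 6 vs 14

buggy=6 correct=14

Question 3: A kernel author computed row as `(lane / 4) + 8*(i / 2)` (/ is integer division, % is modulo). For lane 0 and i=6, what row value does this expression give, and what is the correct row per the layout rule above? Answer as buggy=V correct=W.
`(lane / 4) + 8*(i / 2)`[0,6]⇒24
0: gr=0,th=0
[6] (0+8,0*2+0+8) = (8,8)
row: 24 vs 8

buggy=24 correct=8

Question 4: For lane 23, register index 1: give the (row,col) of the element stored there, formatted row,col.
5,7

L=23=>grp=23>>2=5, tig=23&3=3
[1]=>row 5+0=5  col 3·2+1+0=7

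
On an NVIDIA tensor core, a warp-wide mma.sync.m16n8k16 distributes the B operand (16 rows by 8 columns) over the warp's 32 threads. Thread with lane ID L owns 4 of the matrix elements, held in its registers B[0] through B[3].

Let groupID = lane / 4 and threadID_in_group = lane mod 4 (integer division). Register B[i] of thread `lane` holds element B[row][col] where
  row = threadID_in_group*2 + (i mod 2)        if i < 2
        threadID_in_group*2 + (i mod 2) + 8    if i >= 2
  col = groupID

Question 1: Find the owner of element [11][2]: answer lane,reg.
c=2→G=2  r=11→rhi=1,T=1,p=1
L=2*4+1=9  i=1*2+1=3

9,3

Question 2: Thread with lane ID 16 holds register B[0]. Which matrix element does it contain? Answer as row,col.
lane 16: g=4 (16/4), t=0 (16%4)
i=0: r=0*2+0+0=0, c=g=4

0,4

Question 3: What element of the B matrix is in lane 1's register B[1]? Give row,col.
3,0

1: G=0,T=1
[1] (1*2+1+0,0) = (3,0)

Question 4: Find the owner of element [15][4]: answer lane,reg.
c:4=>grp=4  r:15=>rB=1,tig=3,lo=1
L=4*4+3=19  i=1*2+1=3

19,3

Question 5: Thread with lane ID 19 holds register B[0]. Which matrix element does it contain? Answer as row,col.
lane 19⇒19/4=4, 19 mod 4=3
i=0  r:2·3+0+0⇒6  c:4

6,4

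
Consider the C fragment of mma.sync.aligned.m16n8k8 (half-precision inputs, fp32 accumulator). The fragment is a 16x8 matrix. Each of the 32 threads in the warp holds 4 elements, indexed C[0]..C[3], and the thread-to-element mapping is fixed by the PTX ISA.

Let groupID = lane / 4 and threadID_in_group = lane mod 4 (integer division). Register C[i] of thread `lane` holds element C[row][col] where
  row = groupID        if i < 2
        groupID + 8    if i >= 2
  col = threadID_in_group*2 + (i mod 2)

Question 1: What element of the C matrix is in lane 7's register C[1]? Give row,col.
L=7->gid=7>>2=1, tid=7&3=3
[1]->row 1+0=1  col 3·2+1=7

1,7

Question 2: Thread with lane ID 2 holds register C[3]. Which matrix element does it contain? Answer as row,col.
8,5

lane 2→2/4=0, 2 mod 4=2
i=3  r:0+8→8  c:2·2+1→5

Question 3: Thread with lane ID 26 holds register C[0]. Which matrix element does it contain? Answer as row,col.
6,4

L=26->g=26>>2=6, t=26&3=2
[0]->row 6+0=6  col 2·2+0=4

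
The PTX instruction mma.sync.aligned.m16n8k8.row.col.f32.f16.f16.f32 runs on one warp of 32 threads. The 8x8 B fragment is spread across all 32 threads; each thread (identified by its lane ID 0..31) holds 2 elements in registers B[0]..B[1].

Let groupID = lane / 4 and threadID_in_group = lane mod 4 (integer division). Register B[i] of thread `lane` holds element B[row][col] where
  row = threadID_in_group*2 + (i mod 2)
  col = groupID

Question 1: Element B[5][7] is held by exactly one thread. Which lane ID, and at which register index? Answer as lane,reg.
30,1

c=7->g=7  r=5->t=2,b0=1
L=7*4+2=30  i=1=1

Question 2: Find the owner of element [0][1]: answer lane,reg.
c=1→G=1  r=0→T=0,p=0
L=1*4+0=4  i=0=0

4,0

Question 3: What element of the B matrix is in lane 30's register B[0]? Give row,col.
L=30->g=30>>2=7, t=30&3=2
[0]->row 2·2+0=4  col g=7

4,7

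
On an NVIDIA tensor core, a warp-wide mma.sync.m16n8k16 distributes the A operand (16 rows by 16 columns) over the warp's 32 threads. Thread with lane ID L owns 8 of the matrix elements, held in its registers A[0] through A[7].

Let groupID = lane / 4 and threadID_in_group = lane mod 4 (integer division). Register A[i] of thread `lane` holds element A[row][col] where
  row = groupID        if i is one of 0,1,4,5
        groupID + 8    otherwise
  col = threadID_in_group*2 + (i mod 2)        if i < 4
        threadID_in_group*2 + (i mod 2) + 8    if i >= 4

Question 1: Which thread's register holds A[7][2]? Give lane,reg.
29,0

r: 7->gid=7,r8=0  c: 2->c8=0,tid=1,i&1=0
L=7*4+1=29  i=0*4+0*2+0=0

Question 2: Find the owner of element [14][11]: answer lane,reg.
r=14→G=6,rhi=1  c=11→chi=1,T=1,p=1
L=6*4+1=25  i=1*4+1*2+1=7

25,7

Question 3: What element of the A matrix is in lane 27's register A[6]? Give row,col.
lane 27: G=6 (27/4), T=3 (27%4)
i=6: r=6+8=14, c=3*2+0+8=14

14,14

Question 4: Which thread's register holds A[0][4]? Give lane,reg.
2,0

r=0⇒gr=0,Rb=0  c=4⇒Cb=0,th=2,odd=0
L=0*4+2=2  i=0*4+0*2+0=0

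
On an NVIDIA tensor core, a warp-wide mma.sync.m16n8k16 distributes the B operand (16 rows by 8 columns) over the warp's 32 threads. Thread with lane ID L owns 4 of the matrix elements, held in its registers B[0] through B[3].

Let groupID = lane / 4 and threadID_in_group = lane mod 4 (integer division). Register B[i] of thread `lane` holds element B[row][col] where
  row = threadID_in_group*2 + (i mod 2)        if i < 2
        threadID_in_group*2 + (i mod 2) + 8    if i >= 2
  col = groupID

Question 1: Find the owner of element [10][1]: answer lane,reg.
c=1⇒gr=1  r=10⇒Rb=1,th=1,odd=0
L=1*4+1=5  i=1*2+0=2

5,2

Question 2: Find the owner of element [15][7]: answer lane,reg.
c:7=>grp=7  r:15=>rB=1,tig=3,lo=1
L=7*4+3=31  i=1*2+1=3

31,3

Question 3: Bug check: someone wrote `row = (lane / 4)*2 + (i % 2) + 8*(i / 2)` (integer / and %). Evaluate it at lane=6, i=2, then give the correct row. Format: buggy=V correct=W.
buggy=10 correct=12

`(lane / 4)*2 + (i % 2) + 8*(i / 2)`[6,2]->10
lane 6->6/4=1, 6 mod 4=2
i=2  r:2·2+0+8->12  c:1
row: 10 vs 12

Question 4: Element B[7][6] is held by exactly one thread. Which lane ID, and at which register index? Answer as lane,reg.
27,1

c:6=>grp=6  r:7=>rB=0,tig=3,lo=1
L=6*4+3=27  i=0*2+1=1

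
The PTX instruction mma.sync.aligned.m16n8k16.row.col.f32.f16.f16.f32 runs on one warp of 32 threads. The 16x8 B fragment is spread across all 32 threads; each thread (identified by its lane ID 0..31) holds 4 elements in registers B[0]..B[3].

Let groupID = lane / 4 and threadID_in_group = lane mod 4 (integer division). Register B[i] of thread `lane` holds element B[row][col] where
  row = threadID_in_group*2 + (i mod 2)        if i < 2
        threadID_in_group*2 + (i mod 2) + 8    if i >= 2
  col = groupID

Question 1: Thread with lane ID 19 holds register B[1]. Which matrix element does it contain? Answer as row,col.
19: gid=4,tid=3
[1] (3*2+1+0,4) = (7,4)

7,4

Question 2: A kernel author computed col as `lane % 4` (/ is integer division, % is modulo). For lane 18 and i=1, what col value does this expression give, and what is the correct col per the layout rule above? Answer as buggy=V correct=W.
buggy=2 correct=4

`lane % 4`[18,1]→2
18: G=4,T=2
[1] (2*2+1+0,4) = (5,4)
col: 2 vs 4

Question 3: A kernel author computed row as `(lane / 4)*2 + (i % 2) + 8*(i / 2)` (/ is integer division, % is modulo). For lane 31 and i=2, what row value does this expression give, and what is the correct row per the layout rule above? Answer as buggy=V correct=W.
`(lane / 4)*2 + (i % 2) + 8*(i / 2)`[31,2]⇒22
31: gr=7,th=3
[2] (3*2+0+8,7) = (14,7)
row: 22 vs 14

buggy=22 correct=14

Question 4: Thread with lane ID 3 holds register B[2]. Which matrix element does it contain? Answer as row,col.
lane 3=>3/4=0, 3 mod 4=3
i=2  r:2·3+0+8=>14  c:0

14,0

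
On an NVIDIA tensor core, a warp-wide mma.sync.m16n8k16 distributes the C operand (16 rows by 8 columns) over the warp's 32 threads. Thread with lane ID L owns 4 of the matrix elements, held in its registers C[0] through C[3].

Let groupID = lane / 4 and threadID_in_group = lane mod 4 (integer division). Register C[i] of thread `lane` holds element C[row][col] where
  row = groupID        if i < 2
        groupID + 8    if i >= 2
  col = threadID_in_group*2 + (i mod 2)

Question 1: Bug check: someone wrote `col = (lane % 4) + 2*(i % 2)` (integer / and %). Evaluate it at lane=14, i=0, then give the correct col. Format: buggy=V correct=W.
buggy=2 correct=4

`(lane % 4) + 2*(i % 2)`[14,0]->2
lane 14->14/4=3, 14 mod 4=2
i=0  r:3+0->3  c:2·2+0->4
col: 2 vs 4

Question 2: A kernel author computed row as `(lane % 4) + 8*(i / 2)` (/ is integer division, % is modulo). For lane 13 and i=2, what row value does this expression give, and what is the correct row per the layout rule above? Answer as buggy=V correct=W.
`(lane % 4) + 8*(i / 2)`[13,2]->9
lane 13->13/4=3, 13 mod 4=1
i=2  r:3+8->11  c:2·1+0->2
row: 9 vs 11

buggy=9 correct=11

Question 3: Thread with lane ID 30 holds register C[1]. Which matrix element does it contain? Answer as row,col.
lane 30: G=7 (30/4), T=2 (30%4)
i=1: r=7+0=7, c=2*2+1=5

7,5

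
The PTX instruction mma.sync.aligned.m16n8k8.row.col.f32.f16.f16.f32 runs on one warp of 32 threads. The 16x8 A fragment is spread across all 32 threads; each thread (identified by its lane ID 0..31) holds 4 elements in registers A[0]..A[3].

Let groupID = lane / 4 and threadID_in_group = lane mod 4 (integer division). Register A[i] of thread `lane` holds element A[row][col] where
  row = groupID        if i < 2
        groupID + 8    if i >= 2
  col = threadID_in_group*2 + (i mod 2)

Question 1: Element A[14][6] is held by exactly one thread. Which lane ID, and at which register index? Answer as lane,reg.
27,2

r=14→G=6,rhi=1  c=6→T=3,p=0
L=6*4+3=27  i=1*2+0=2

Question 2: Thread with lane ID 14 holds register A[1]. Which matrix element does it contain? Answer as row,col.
L=14->g=14>>2=3, t=14&3=2
[1]->row 3+0=3  col 2·2+1=5

3,5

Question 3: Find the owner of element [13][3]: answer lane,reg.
r=13→G=5,rhi=1  c=3→T=1,p=1
L=5*4+1=21  i=1*2+1=3

21,3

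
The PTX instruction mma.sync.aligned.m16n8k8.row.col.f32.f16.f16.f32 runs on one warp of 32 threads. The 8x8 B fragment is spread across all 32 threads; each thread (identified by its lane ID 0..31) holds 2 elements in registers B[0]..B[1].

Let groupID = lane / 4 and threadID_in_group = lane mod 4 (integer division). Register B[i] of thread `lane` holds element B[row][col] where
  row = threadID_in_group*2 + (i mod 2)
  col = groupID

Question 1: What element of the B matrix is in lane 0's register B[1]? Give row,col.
1,0

lane 0: grp=0 (0/4), tig=0 (0%4)
i=1: r=0*2+1=1, c=grp=0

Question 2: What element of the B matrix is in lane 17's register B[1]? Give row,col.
3,4

17: gid=4,tid=1
[1] (1*2+1,4) = (3,4)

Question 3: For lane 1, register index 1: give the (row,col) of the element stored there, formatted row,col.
lane 1: G=0 (1/4), T=1 (1%4)
i=1: r=1*2+1=3, c=G=0

3,0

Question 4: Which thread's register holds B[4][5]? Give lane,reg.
c=5->g=5  r=4->t=2,b0=0
L=5*4+2=22  i=0=0

22,0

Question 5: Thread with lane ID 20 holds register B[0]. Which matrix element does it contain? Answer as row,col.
lane 20: gid=5 (20/4), tid=0 (20%4)
i=0: r=0*2+0=0, c=gid=5

0,5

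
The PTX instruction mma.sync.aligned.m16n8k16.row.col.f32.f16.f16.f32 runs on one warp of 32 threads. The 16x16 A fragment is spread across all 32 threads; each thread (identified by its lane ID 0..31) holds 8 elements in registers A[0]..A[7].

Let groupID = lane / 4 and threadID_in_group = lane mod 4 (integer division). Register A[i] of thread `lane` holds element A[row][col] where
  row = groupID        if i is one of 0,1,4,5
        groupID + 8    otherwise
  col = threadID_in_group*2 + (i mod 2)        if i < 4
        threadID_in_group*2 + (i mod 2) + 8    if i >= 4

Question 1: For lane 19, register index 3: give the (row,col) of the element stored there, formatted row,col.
12,7

lane 19→19/4=4, 19 mod 4=3
i=3  r:4+8→12  c:2·3+1+0→7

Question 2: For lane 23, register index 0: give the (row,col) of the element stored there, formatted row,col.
23: gid=5,tid=3
[0] (5+0,3*2+0+0) = (5,6)

5,6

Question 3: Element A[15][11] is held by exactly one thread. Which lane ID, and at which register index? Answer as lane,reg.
r:15=>grp=7,rB=1  c:11=>cB=1,tig=1,lo=1
L=7*4+1=29  i=1*4+1*2+1=7

29,7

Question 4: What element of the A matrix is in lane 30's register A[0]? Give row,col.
L=30->gid=30>>2=7, tid=30&3=2
[0]->row 7+0=7  col 2·2+0+0=4

7,4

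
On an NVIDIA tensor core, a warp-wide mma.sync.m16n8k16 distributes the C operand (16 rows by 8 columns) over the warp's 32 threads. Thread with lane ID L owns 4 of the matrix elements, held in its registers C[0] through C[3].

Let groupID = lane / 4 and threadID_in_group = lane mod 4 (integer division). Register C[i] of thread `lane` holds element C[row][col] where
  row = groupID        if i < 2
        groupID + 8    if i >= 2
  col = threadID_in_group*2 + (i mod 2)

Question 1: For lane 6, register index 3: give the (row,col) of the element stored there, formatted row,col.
lane 6->6/4=1, 6 mod 4=2
i=3  r:1+8->9  c:2·2+1->5

9,5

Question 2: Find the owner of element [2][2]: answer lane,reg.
r: 2->gid=2,r8=0  c: 2->tid=1,i&1=0
L=2*4+1=9  i=0*2+0=0

9,0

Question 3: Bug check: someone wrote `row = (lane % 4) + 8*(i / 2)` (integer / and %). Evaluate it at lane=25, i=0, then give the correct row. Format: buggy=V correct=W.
`(lane % 4) + 8*(i / 2)`[25,0]=>1
lane 25: grp=6 (25/4), tig=1 (25%4)
i=0: r=6+0=6, c=1*2+0=2
row: 1 vs 6

buggy=1 correct=6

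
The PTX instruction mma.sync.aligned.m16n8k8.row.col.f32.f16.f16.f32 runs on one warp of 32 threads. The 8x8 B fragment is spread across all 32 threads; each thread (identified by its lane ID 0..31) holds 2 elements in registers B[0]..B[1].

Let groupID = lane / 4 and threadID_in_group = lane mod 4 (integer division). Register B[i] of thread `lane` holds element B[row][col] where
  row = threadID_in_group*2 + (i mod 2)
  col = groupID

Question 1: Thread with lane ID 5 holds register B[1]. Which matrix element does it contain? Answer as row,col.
3,1

L=5=>grp=5>>2=1, tig=5&3=1
[1]=>row 1·2+1=3  col grp=1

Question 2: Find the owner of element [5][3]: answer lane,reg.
c=3→G=3  r=5→T=2,p=1
L=3*4+2=14  i=1=1

14,1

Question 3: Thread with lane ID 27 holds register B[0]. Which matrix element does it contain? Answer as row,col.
6,6

lane 27=>27/4=6, 27 mod 4=3
i=0  r:2·3+0=>6  c:6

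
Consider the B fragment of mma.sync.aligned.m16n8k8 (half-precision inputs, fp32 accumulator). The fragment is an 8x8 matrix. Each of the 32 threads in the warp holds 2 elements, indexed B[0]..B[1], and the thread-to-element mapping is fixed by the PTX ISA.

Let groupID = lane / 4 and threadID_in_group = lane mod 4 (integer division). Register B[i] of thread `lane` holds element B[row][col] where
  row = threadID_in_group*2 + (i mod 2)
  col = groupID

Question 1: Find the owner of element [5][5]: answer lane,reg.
c:5=>grp=5  r:5=>tig=2,lo=1
L=5*4+2=22  i=1=1

22,1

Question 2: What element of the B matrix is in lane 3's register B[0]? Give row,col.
L=3⇒gr=3>>2=0, th=3&3=3
[0]⇒row 3·2+0=6  col gr=0

6,0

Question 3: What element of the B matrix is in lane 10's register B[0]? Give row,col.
4,2

lane 10=>10/4=2, 10 mod 4=2
i=0  r:2·2+0=>4  c:2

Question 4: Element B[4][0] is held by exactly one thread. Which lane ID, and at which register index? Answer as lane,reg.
2,0

c=0→G=0  r=4→T=2,p=0
L=0*4+2=2  i=0=0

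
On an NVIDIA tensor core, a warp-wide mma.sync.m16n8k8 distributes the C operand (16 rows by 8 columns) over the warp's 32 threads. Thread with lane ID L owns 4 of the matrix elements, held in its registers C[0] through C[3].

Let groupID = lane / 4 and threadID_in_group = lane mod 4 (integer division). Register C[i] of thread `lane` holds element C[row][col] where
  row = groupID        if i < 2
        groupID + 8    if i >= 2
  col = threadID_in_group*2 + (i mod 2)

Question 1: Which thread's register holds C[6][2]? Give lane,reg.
r=6⇒gr=6,Rb=0  c=2⇒th=1,odd=0
L=6*4+1=25  i=0*2+0=0

25,0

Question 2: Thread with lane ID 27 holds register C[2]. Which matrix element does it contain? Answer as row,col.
lane 27: gid=6 (27/4), tid=3 (27%4)
i=2: r=6+8=14, c=3*2+0=6

14,6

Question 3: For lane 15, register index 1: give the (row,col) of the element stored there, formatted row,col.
15: g=3,t=3
[1] (3+0,3*2+1) = (3,7)

3,7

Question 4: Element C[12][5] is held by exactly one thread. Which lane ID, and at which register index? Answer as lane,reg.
r=12⇒gr=4,Rb=1  c=5⇒th=2,odd=1
L=4*4+2=18  i=1*2+1=3

18,3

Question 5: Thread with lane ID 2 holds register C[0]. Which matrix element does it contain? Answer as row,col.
lane 2⇒2/4=0, 2 mod 4=2
i=0  r:0+0⇒0  c:2·2+0⇒4

0,4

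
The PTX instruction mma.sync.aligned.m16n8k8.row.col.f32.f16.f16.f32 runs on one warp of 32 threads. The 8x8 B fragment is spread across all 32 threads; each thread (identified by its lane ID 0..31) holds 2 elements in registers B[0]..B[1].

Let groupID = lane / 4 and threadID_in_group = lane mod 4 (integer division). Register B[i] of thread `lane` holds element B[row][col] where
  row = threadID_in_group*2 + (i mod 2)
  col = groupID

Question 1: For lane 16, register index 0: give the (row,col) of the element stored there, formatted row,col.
lane 16=>16/4=4, 16 mod 4=0
i=0  r:2·0+0=>0  c:4

0,4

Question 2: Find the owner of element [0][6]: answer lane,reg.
c:6=>grp=6  r:0=>tig=0,lo=0
L=6*4+0=24  i=0=0

24,0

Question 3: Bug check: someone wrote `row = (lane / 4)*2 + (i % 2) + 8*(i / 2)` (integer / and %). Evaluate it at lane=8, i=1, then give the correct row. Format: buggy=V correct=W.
buggy=5 correct=1

`(lane / 4)*2 + (i % 2) + 8*(i / 2)`[8,1]->5
lane 8: g=2 (8/4), t=0 (8%4)
i=1: r=0*2+1=1, c=g=2
row: 5 vs 1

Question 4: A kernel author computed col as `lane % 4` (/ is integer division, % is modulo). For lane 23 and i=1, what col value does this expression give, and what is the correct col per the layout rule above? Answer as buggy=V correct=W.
`lane % 4`[23,1]=>3
23: grp=5,tig=3
[1] (3*2+1,5) = (7,5)
col: 3 vs 5

buggy=3 correct=5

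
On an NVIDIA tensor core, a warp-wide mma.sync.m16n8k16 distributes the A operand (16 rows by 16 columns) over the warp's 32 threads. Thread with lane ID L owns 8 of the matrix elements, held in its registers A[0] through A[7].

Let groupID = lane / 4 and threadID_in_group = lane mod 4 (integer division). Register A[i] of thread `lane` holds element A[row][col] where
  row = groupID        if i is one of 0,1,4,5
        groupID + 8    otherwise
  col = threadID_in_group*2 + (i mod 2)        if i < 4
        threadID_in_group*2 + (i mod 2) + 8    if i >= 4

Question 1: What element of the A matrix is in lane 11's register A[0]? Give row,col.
lane 11->11/4=2, 11 mod 4=3
i=0  r:2+0->2  c:2·3+0+0->6

2,6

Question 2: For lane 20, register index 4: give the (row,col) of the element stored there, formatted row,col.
20: gr=5,th=0
[4] (5+0,0*2+0+8) = (5,8)

5,8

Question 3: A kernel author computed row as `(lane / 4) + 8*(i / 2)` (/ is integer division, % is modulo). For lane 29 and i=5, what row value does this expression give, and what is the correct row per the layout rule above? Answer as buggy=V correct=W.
`(lane / 4) + 8*(i / 2)`[29,5]->23
lane 29: gid=7 (29/4), tid=1 (29%4)
i=5: r=7+0=7, c=1*2+1+8=11
row: 23 vs 7

buggy=23 correct=7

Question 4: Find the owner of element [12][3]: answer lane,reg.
r=12→G=4,rhi=1  c=3→chi=0,T=1,p=1
L=4*4+1=17  i=0*4+1*2+1=3

17,3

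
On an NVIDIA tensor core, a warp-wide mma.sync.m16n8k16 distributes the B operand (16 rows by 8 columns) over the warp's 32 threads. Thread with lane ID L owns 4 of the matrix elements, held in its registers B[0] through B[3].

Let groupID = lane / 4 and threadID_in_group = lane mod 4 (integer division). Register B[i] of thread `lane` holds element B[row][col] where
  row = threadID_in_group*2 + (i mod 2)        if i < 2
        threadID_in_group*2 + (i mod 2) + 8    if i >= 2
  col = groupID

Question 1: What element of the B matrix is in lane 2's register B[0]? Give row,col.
4,0

lane 2: G=0 (2/4), T=2 (2%4)
i=0: r=2*2+0+0=4, c=G=0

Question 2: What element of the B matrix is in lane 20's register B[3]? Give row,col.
9,5

20: gid=5,tid=0
[3] (0*2+1+8,5) = (9,5)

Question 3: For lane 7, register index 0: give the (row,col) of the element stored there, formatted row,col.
lane 7=>7/4=1, 7 mod 4=3
i=0  r:2·3+0+0=>6  c:1

6,1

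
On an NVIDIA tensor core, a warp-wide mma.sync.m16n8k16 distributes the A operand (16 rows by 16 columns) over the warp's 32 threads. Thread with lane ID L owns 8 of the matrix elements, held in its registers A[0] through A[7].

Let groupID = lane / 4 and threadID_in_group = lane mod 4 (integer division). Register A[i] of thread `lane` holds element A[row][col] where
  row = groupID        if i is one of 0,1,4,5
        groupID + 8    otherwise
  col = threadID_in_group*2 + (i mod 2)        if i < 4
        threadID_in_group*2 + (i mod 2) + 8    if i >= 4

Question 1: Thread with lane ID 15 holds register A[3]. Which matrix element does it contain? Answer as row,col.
11,7

15: grp=3,tig=3
[3] (3+8,3*2+1+0) = (11,7)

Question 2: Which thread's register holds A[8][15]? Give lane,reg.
3,7

r:8=>grp=0,rB=1  c:15=>cB=1,tig=3,lo=1
L=0*4+3=3  i=1*4+1*2+1=7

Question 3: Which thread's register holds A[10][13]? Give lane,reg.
r=10→G=2,rhi=1  c=13→chi=1,T=2,p=1
L=2*4+2=10  i=1*4+1*2+1=7

10,7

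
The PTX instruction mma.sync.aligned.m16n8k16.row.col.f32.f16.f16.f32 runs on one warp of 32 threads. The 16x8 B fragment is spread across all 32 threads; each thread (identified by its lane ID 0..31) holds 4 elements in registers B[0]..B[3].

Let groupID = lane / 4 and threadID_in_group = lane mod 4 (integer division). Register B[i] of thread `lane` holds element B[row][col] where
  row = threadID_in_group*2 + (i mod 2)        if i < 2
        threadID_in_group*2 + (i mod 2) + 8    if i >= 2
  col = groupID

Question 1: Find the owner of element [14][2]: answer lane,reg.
11,2

c=2⇒gr=2  r=14⇒Rb=1,th=3,odd=0
L=2*4+3=11  i=1*2+0=2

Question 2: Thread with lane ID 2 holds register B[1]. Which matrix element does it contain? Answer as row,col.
lane 2->2/4=0, 2 mod 4=2
i=1  r:2·2+1+0->5  c:0

5,0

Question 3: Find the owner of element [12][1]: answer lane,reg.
6,2

c=1⇒gr=1  r=12⇒Rb=1,th=2,odd=0
L=1*4+2=6  i=1*2+0=2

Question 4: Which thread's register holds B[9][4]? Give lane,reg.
c=4⇒gr=4  r=9⇒Rb=1,th=0,odd=1
L=4*4+0=16  i=1*2+1=3

16,3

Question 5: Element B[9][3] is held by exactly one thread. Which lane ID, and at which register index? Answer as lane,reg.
c:3=>grp=3  r:9=>rB=1,tig=0,lo=1
L=3*4+0=12  i=1*2+1=3

12,3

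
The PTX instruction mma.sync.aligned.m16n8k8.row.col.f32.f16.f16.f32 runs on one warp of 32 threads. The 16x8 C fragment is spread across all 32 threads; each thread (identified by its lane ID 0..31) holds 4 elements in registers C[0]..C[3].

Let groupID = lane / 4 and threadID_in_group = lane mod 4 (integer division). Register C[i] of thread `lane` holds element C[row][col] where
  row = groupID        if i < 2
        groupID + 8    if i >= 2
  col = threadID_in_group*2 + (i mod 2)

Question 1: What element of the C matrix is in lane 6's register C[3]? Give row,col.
9,5

lane 6: gr=1 (6/4), th=2 (6%4)
i=3: r=1+8=9, c=2*2+1=5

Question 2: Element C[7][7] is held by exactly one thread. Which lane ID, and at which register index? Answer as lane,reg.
r=7->g=7,rb=0  c=7->t=3,b0=1
L=7*4+3=31  i=0*2+1=1

31,1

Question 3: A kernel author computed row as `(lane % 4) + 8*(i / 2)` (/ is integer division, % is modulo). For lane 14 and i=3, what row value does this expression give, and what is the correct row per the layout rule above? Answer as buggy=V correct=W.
`(lane % 4) + 8*(i / 2)`[14,3]=>10
14: grp=3,tig=2
[3] (3+8,2*2+1) = (11,5)
row: 10 vs 11

buggy=10 correct=11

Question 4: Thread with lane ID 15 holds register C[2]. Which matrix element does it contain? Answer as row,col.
11,6

15: grp=3,tig=3
[2] (3+8,3*2+0) = (11,6)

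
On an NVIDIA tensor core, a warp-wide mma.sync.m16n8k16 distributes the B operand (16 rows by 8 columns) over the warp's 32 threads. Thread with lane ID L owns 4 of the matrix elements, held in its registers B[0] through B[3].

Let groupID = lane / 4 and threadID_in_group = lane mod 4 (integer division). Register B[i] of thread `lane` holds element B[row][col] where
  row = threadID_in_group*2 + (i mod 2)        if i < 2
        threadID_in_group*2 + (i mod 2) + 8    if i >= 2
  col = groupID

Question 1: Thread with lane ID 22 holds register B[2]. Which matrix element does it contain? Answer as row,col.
12,5

L=22⇒gr=22>>2=5, th=22&3=2
[2]⇒row 2·2+0+8=12  col gr=5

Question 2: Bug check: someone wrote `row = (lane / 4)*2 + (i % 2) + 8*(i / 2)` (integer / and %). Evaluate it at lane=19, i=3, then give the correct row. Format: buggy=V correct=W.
buggy=17 correct=15

`(lane / 4)*2 + (i % 2) + 8*(i / 2)`[19,3]->17
L=19->gid=19>>2=4, tid=19&3=3
[3]->row 3·2+1+8=15  col gid=4
row: 17 vs 15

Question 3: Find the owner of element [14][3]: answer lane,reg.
c=3⇒gr=3  r=14⇒Rb=1,th=3,odd=0
L=3*4+3=15  i=1*2+0=2

15,2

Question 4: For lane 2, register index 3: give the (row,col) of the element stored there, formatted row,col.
lane 2=>2/4=0, 2 mod 4=2
i=3  r:2·2+1+8=>13  c:0

13,0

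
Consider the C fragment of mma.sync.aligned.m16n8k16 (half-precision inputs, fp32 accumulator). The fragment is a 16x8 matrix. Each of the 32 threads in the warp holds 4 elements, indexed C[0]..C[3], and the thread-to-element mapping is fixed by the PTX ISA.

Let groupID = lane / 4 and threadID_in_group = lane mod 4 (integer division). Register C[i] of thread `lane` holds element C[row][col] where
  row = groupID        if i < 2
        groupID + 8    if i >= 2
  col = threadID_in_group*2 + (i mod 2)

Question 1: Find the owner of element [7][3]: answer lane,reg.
r: 7->gid=7,r8=0  c: 3->tid=1,i&1=1
L=7*4+1=29  i=0*2+1=1

29,1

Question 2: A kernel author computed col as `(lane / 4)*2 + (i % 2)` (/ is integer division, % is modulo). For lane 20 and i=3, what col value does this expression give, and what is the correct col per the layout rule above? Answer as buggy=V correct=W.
`(lane / 4)*2 + (i % 2)`[20,3]->11
lane 20->20/4=5, 20 mod 4=0
i=3  r:5+8->13  c:2·0+1->1
col: 11 vs 1

buggy=11 correct=1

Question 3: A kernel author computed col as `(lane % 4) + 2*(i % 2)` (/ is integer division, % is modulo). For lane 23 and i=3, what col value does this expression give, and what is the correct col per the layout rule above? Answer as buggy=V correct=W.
`(lane % 4) + 2*(i % 2)`[23,3]->5
L=23->g=23>>2=5, t=23&3=3
[3]->row 5+8=13  col 3·2+1=7
col: 5 vs 7

buggy=5 correct=7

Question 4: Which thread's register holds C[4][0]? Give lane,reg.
16,0

r: 4->gid=4,r8=0  c: 0->tid=0,i&1=0
L=4*4+0=16  i=0*2+0=0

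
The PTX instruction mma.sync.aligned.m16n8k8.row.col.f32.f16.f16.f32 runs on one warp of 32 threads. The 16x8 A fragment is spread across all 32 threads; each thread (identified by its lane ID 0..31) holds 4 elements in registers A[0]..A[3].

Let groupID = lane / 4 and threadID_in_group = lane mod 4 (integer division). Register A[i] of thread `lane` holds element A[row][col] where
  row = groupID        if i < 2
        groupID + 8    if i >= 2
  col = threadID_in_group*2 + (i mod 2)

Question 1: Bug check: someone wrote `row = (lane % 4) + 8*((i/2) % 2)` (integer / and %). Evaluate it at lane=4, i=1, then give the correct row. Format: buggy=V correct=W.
`(lane % 4) + 8*((i/2) % 2)`[4,1]->0
L=4->g=4>>2=1, t=4&3=0
[1]->row 1+0=1  col 0·2+1=1
row: 0 vs 1

buggy=0 correct=1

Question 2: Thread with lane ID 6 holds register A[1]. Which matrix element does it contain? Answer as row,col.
L=6→G=6>>2=1, T=6&3=2
[1]→row 1+0=1  col 2·2+1=5

1,5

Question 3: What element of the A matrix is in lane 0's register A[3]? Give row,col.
0: G=0,T=0
[3] (0+8,0*2+1) = (8,1)

8,1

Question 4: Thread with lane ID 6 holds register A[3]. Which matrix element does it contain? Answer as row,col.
9,5

6: G=1,T=2
[3] (1+8,2*2+1) = (9,5)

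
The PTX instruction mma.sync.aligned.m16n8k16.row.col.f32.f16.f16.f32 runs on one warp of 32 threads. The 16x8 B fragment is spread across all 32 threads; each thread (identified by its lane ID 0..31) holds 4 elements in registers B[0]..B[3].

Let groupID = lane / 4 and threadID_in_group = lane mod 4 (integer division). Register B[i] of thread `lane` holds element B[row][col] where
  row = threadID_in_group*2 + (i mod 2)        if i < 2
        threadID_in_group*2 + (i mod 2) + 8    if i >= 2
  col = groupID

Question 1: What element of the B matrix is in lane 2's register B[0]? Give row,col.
lane 2⇒2/4=0, 2 mod 4=2
i=0  r:2·2+0+0⇒4  c:0

4,0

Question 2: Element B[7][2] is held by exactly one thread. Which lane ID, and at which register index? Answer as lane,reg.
c: 2->gid=2  r: 7->r8=0,tid=3,i&1=1
L=2*4+3=11  i=0*2+1=1

11,1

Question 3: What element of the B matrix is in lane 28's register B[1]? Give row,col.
L=28->g=28>>2=7, t=28&3=0
[1]->row 0·2+1+0=1  col g=7

1,7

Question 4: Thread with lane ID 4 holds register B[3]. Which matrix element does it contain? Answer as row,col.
lane 4: gr=1 (4/4), th=0 (4%4)
i=3: r=0*2+1+8=9, c=gr=1

9,1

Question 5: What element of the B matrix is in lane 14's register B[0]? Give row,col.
lane 14: g=3 (14/4), t=2 (14%4)
i=0: r=2*2+0+0=4, c=g=3

4,3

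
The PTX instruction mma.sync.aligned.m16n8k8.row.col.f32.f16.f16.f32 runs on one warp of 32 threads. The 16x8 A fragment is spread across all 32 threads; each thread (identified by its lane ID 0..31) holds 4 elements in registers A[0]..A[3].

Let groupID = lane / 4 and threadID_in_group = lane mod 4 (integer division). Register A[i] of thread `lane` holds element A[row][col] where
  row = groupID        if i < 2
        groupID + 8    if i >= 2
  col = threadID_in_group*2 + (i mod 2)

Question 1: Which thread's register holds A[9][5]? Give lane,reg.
6,3

r=9⇒gr=1,Rb=1  c=5⇒th=2,odd=1
L=1*4+2=6  i=1*2+1=3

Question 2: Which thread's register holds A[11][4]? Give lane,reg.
14,2

r=11⇒gr=3,Rb=1  c=4⇒th=2,odd=0
L=3*4+2=14  i=1*2+0=2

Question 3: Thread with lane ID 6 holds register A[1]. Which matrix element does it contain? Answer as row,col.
L=6->g=6>>2=1, t=6&3=2
[1]->row 1+0=1  col 2·2+1=5

1,5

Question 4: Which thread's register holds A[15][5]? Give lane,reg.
30,3

r:15=>grp=7,rB=1  c:5=>tig=2,lo=1
L=7*4+2=30  i=1*2+1=3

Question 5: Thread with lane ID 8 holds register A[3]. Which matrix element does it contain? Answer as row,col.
L=8->g=8>>2=2, t=8&3=0
[3]->row 2+8=10  col 0·2+1=1

10,1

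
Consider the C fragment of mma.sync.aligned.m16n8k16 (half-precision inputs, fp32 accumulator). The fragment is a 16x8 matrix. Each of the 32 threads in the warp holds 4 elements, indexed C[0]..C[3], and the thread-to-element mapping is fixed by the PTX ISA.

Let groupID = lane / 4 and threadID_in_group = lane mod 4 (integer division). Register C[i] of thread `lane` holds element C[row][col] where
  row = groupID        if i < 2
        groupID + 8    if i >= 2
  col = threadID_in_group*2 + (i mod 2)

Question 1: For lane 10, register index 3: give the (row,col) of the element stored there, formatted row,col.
10: grp=2,tig=2
[3] (2+8,2*2+1) = (10,5)

10,5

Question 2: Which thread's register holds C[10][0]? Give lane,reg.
8,2

r=10->g=2,rb=1  c=0->t=0,b0=0
L=2*4+0=8  i=1*2+0=2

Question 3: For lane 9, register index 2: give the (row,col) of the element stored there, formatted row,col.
10,2

lane 9=>9/4=2, 9 mod 4=1
i=2  r:2+8=>10  c:2·1+0=>2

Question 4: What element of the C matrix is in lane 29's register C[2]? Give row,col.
15,2

lane 29->29/4=7, 29 mod 4=1
i=2  r:7+8->15  c:2·1+0->2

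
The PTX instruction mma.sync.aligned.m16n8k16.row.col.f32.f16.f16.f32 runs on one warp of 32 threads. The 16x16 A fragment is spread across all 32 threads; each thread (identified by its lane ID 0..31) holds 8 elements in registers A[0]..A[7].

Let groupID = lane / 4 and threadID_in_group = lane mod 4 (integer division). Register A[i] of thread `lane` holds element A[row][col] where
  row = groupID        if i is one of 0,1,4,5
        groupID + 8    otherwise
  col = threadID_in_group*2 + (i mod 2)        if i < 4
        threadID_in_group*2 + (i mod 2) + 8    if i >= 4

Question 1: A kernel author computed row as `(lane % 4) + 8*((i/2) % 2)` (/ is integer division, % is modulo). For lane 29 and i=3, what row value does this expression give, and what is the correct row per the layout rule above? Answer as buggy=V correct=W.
`(lane % 4) + 8*((i/2) % 2)`[29,3]->9
29: gid=7,tid=1
[3] (7+8,1*2+1+0) = (15,3)
row: 9 vs 15

buggy=9 correct=15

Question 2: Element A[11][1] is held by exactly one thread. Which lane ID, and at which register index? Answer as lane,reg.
12,3

r: 11->gid=3,r8=1  c: 1->c8=0,tid=0,i&1=1
L=3*4+0=12  i=0*4+1*2+1=3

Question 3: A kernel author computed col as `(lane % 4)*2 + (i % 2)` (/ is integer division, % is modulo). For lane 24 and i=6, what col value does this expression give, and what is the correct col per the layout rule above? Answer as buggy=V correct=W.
buggy=0 correct=8

`(lane % 4)*2 + (i % 2)`[24,6]⇒0
lane 24⇒24/4=6, 24 mod 4=0
i=6  r:6+8⇒14  c:2·0+0+8⇒8
col: 0 vs 8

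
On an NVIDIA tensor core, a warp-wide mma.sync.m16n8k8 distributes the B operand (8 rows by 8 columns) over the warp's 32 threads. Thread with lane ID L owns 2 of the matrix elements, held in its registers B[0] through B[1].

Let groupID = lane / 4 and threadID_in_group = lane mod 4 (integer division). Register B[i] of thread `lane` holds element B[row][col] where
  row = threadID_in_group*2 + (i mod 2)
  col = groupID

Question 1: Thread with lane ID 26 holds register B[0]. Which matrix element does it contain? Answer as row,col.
26: grp=6,tig=2
[0] (2*2+0,6) = (4,6)

4,6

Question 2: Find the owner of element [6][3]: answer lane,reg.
15,0

c:3=>grp=3  r:6=>tig=3,lo=0
L=3*4+3=15  i=0=0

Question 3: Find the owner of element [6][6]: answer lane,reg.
27,0

c:6=>grp=6  r:6=>tig=3,lo=0
L=6*4+3=27  i=0=0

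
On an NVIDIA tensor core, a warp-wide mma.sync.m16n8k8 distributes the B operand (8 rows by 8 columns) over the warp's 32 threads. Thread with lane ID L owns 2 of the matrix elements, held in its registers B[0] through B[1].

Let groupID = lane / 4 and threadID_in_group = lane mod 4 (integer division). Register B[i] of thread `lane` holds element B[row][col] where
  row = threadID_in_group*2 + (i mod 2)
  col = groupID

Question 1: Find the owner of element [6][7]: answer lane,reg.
31,0

c=7->g=7  r=6->t=3,b0=0
L=7*4+3=31  i=0=0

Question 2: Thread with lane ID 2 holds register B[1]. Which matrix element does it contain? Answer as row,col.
L=2=>grp=2>>2=0, tig=2&3=2
[1]=>row 2·2+1=5  col grp=0

5,0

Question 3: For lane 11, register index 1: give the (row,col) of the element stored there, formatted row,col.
lane 11: gid=2 (11/4), tid=3 (11%4)
i=1: r=3*2+1=7, c=gid=2

7,2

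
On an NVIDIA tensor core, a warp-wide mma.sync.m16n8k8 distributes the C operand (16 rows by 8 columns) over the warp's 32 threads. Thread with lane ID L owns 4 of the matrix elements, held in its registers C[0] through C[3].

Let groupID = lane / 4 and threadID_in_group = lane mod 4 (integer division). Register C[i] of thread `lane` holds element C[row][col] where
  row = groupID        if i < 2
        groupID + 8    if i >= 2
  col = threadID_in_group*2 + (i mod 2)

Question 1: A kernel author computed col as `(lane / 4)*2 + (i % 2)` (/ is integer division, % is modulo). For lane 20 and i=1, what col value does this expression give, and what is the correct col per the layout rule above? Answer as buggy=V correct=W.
buggy=11 correct=1

`(lane / 4)*2 + (i % 2)`[20,1]⇒11
lane 20⇒20/4=5, 20 mod 4=0
i=1  r:5+0⇒5  c:2·0+1⇒1
col: 11 vs 1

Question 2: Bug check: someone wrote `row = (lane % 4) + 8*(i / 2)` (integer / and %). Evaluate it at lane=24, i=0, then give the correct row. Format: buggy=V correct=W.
`(lane % 4) + 8*(i / 2)`[24,0]⇒0
L=24⇒gr=24>>2=6, th=24&3=0
[0]⇒row 6+0=6  col 0·2+0=0
row: 0 vs 6

buggy=0 correct=6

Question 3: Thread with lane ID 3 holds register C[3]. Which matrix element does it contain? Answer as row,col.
L=3=>grp=3>>2=0, tig=3&3=3
[3]=>row 0+8=8  col 3·2+1=7

8,7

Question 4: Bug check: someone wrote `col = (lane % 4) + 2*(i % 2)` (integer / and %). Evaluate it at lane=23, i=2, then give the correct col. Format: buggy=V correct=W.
`(lane % 4) + 2*(i % 2)`[23,2]->3
lane 23->23/4=5, 23 mod 4=3
i=2  r:5+8->13  c:2·3+0->6
col: 3 vs 6

buggy=3 correct=6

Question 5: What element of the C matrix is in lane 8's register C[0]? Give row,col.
8: g=2,t=0
[0] (2+0,0*2+0) = (2,0)

2,0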